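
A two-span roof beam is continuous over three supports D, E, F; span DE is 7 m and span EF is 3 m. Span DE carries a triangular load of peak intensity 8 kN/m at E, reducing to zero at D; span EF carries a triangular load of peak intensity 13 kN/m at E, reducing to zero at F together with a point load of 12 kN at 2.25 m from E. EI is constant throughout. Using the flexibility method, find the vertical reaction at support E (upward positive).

Insert a hinge at E; M_E is the redundant, and each span becomes simply supported.
Discontinuity in slope at E on the released structure — sum the simple-span end rotations:
  span DE: triangular load, peak 8: w₀L³/(45EI) = 60.98/EI
  span EF: triangular load, peak 13: w₀L³/(45EI) = 7.8/EI
  span EF: point load 12 at a = 2.25: Pab(L + b)/(6LEI) = 4.219/EI
  relative rotation θ_0 = (60.98 + 12.02)/EI = 73/EI
A unit hogging moment at E produces rotation L₁/(3EI) + L₂/(3EI) = 3.333/EI.
Slope continuity at E: θ_0 = M_E·3.333/EI, so M_E = 73/3.333 = 21.9 kN·m (hogging).
Span DE, ΣM about D with M_E applied at E: R_E^{DE}·7 = 130.7 + 21.9, so R_E^{DE} = 21.8 kN and R_D = 28 − 21.8 = 6.205 kN.
Span EF, ΣM about F: R_E^{EF}·3 = 48 + 21.9, so R_E^{EF} = 23.3 kN and R_F = 31.5 − 23.3 = 8.2 kN.
R_E = 21.8 + 23.3 = 45.09 kN.

R_E = 45.09 kN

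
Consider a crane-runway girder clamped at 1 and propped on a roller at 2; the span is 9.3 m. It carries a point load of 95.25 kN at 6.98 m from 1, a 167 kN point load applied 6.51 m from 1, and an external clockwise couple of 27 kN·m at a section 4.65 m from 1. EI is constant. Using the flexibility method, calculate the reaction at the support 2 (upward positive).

R_2 = 157.7 kN

Release the roller at 2. Primary structure: cantilever fixed at 1.
Downward deflection at the released point 2 due to the loads:
  point load 95.25 at a = 6.98: Pa²(3L − a)/(6EI) = 16180/EI
  point load 167 at a = 6.51: Pa²(3L − a)/(6EI) = 25231/EI
  clockwise couple 27 at a = 4.65: M₀a(2L − a)/(2EI) = 875.7/EI
  δ_0 = 42287/EI
Tip deflection under a unit load at 2: L³/(3EI) = 268.1/EI.
The prop prevents deflection at 2: R_2 = δ_0/δ_{22} = 42287/268.1 = 157.7 kN.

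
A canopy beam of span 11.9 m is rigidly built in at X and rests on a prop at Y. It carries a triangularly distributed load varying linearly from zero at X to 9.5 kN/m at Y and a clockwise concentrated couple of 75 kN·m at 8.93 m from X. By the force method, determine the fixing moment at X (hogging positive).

M_X = 47.98 kN·m

Release the roller at Y. Primary structure: cantilever fixed at X.
Deflection at Y on the released cantilever, summing each load's contribution:
  triangular load, peak 9.5 at the free end: 11w₀L⁴/(120EI) = 17463/EI
  clockwise couple 75 at a = 8.93: M₀a(2L − a)/(2EI) = 4980/EI
  δ_0 = 22443/EI
Tip deflection under a unit load at Y: L³/(3EI) = 561.7/EI.
Compatibility at Y: δ_0 − R_Y·δ_{YY} = 0, so R_Y = 22443/561.7 = 39.95 kN.
Moment equilibrium about X: M_X = Σ(load moments about X) − R_Y·L = 523.4 − 39.95×11.9 = 47.98 kN·m.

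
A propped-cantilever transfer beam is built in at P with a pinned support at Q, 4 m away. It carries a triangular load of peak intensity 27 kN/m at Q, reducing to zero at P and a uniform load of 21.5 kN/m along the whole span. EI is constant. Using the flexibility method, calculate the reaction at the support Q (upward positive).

R_Q = 61.95 kN

Release the roller at Q. Primary structure: cantilever fixed at P.
Free-end deflection of the primary structure under the applied loading (downward +):
  triangular load, peak 27 at the free end: 11w₀L⁴/(120EI) = 633.6/EI
  UDL 21.5: wL⁴/(8EI) = 688/EI
  δ_0 = 1322/EI
Flexibility coefficient — unit upward force at Q: δ_{QQ} = L³/(3EI) = 21.33/EI.
The prop prevents deflection at Q: R_Q = δ_0/δ_{QQ} = 1322/21.33 = 61.95 kN.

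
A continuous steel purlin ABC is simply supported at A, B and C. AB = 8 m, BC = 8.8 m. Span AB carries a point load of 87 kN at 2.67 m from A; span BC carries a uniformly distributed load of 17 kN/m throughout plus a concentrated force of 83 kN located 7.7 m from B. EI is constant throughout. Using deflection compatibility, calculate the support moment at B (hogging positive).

Take M_B as the redundant. Released structure: two simple spans AB and BC with a hinge at B.
Rotations at B on the released spans (each span's end-slope, ×1/EI):
  span AB: point load 87 at a = 2.67: Pab(L + a)/(6LEI) = 275.2/EI
  span BC: UDL 17: wL³/(24EI) = 482.7/EI
  span BC: point load 83 at a = 7.7: Pab(L + b)/(6LEI) = 131.8/EI
  relative rotation θ_0 = (275.2 + 614.5)/EI = 889.7/EI
A unit hogging moment at B produces rotation L₁/(3EI) + L₂/(3EI) = 5.6/EI.
Slope continuity at B: θ_0 = M_B·5.6/EI, so M_B = 889.7/5.6 = 158.9 kN·m (hogging).

M_B = 158.9 kN·m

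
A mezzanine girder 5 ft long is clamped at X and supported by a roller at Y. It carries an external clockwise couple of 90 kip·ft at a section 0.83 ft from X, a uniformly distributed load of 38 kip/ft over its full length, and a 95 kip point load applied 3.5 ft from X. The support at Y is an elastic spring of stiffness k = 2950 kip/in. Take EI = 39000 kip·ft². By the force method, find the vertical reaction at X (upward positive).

R_X = 155.4 kip

Take the reaction at Y as the redundant and release it; the primary structure is a cantilever fixed at X.
Downward deflection at the released point Y due to the loads:
  clockwise couple 90 at a = 0.83: M₀a(2L − a)/(2EI) = 342.5/EI
  UDL 38: wL⁴/(8EI) = 2969/EI
  point load 95 at a = 3.5: Pa²(3L − a)/(6EI) = 2231/EI
  δ_0 = 5542/EI
Flexibility coefficient — unit upward force at Y: δ_{YY} = L³/(3EI) = 41.67/EI.
With EI = 39000 kip·ft²: δ_0 = 0.1421 ft and δ_{YY} = 0.001068 ft/kip.
Compatibility — the spring shortens by R_Y/k under the reaction it provides: δ_0 − R_Y·δ_{YY} = R_Y/k. With 1/k = 1/(2950×12) ft/kip = 0.000028 ft/kip, R_Y = δ_0 / (δ_{YY} + 1/k) = 0.1421 / (0.001068 + 0.000028) = 129.6 kip.
Vertical equilibrium: R_X = ΣP − R_Y = 285 − 129.6 = 155.4 kip.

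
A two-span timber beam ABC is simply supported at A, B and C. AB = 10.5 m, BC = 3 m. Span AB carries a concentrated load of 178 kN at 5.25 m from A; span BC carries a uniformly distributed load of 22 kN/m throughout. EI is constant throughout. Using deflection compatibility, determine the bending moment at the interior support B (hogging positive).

M_B = 278.1 kN·m

Release continuity at B by inserting a hinge; the redundant is the internal moment M_B. The primary structure is two simply-supported spans AB and BC.
Rotations at B on the released spans (each span's end-slope, ×1/EI):
  span AB: point load 178 at a = 5.25: Pab(L + a)/(6LEI) = 1227/EI
  span BC: UDL 22: wL³/(24EI) = 24.75/EI
  relative rotation θ_0 = (1227 + 24.75)/EI = 1251/EI
A unit hogging moment at B produces rotation L₁/(3EI) + L₂/(3EI) = 4.5/EI.
Compatibility: M_B·(L₁+L₂)/(3EI) = θ_0, giving M_B = 278.1 kN·m (hogging).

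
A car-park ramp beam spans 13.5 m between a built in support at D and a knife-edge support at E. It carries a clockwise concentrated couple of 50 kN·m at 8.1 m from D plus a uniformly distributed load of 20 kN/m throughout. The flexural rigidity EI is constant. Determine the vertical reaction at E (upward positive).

Choose R_E as the redundant. The primary structure is the cantilever fixed at D.
Deflection at E on the released cantilever, summing each load's contribution:
  clockwise couple 50 at a = 8.1: M₀a(2L − a)/(2EI) = 3827/EI
  UDL 20: wL⁴/(8EI) = 83038/EI
  δ_0 = 86865/EI
Flexibility coefficient — unit upward force at E: δ_{EE} = L³/(3EI) = 820.1/EI.
The prop prevents deflection at E: R_E = δ_0/δ_{EE} = 86865/820.1 = 105.9 kN.

R_E = 105.9 kN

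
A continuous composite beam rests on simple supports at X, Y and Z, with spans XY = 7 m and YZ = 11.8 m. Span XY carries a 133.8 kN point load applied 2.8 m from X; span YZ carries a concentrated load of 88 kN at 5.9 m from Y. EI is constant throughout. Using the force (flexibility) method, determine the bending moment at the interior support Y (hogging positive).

Release continuity at Y by inserting a hinge; the redundant is the internal moment M_Y. The primary structure is two simply-supported spans XY and YZ.
End slopes at the hinge Y, treating each span as simply supported:
  span XY: point load 133.8 at a = 2.8: Pab(L + a)/(6LEI) = 367.1/EI
  span YZ: point load 88 at a = 5.9: Pab(L + b)/(6LEI) = 765.8/EI
  relative rotation θ_0 = (367.1 + 765.8)/EI = 1133/EI
A unit hogging moment at Y produces rotation L₁/(3EI) + L₂/(3EI) = 6.267/EI.
Compatibility: M_Y·(L₁+L₂)/(3EI) = θ_0, giving M_Y = 180.8 kN·m (hogging).

M_Y = 180.8 kN·m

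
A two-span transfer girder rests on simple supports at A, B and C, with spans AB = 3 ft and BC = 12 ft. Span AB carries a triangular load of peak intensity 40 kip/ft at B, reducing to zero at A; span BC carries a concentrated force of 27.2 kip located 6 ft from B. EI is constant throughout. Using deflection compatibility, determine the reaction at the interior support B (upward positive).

Take M_B as the redundant. Released structure: two simple spans AB and BC with a hinge at B.
Rotations at B on the released spans (each span's end-slope, ×1/EI):
  span AB: triangular load, peak 40: w₀L³/(45EI) = 24/EI
  span BC: point load 27.2 at a = 6: Pab(L + b)/(6LEI) = 244.8/EI
  relative rotation θ_0 = (24 + 244.8)/EI = 268.8/EI
A unit hogging moment at B produces rotation L₁/(3EI) + L₂/(3EI) = 5/EI.
Slope continuity at B: θ_0 = M_B·5/EI, so M_B = 268.8/5 = 53.76 kip·ft (hogging).
Span AB, ΣM about A with M_B applied at B: R_B^{AB}·3 = 120 + 53.76, so R_B^{AB} = 57.92 kip and R_A = 60 − 57.92 = 2.08 kip.
Span BC, ΣM about C: R_B^{BC}·12 = 163.2 + 53.76, so R_B^{BC} = 18.08 kip and R_C = 27.2 − 18.08 = 9.12 kip.
R_B = 57.92 + 18.08 = 76 kip.

R_B = 76 kip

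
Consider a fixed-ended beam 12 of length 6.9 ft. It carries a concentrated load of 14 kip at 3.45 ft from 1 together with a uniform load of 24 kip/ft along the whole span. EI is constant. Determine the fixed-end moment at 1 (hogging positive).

M_1 = 107.3 kip·ft

Take the two fixed-end moments M_1, M_2 as redundants; the released structure is the simple span 12.
On the primary (simply-supported) span, the end slopes from the loading are:
  at 1: point load 14 at a = 3.45: Pab(L + b)/(6LEI) = 41.66/EI
  at 2: point load 14 at a = 3.45: Pab(L + a)/(6LEI) = 41.66/EI
  at 1: UDL 24: wL³/(24EI) = 328.5/EI
  at 2: UDL 24: wL³/(24EI) = 328.5/EI
  θ_10 = 370.2/EI,  θ_20 = 370.2/EI
Flexibility coefficients: a unit moment at one end gives L/(3EI) there and L/(6EI) at the far end, so f₁₁ = f₂₂ = 2.3/EI and f₁₂ = f₂₁ = 1.15/EI.
Compatibility — zero rotation at each built-in end:
  2.3 M_1 + 1.15 M_2 = 370.2
  1.15 M_1 + 2.3 M_2 = 370.2
Solving the pair gives M_1 = 107.3 kip·ft and M_2 = 107.3 kip·ft (hogging).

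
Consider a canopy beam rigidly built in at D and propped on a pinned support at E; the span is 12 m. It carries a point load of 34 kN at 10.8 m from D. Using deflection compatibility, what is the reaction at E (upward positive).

Take the reaction at E as the redundant and release it; the primary structure is a cantilever fixed at D.
Deflection at E on the released cantilever, summing each load's contribution:
  point load 34 at a = 10.8: Pa²(3L − a)/(6EI) = 16656/EI
Tip deflection under a unit load at E: L³/(3EI) = 576/EI.
The prop prevents deflection at E: R_E = δ_0/δ_{EE} = 16656/576 = 28.92 kN.

R_E = 28.92 kN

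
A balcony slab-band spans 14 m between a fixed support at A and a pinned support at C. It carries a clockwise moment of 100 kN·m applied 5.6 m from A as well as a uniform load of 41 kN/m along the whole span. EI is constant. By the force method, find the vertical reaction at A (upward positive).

R_A = 351.9 kN

Remove the prop at C; the released (primary) structure is a cantilever built in at A.
Downward deflection at the released point C due to the loads:
  clockwise couple 100 at a = 5.6: M₀a(2L − a)/(2EI) = 6272/EI
  UDL 41: wL⁴/(8EI) = 196882/EI
  δ_0 = 203154/EI
Flexibility coefficient — unit upward force at C: δ_{CC} = L³/(3EI) = 914.7/EI.
Compatibility at C: δ_0 − R_C·δ_{CC} = 0, so R_C = 203154/914.7 = 222.1 kN.
Vertical equilibrium: R_A = ΣP − R_C = 574 − 222.1 = 351.9 kN.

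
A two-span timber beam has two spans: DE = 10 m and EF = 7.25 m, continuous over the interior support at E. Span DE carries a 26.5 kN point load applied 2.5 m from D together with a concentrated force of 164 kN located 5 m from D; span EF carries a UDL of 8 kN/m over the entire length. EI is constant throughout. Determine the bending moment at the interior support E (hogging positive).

M_E = 218.4 kN·m

Release continuity at E by inserting a hinge; the redundant is the internal moment M_E. The primary structure is two simply-supported spans DE and EF.
End slopes at the hinge E, treating each span as simply supported:
  span DE: point load 26.5 at a = 2.5: Pab(L + a)/(6LEI) = 103.5/EI
  span DE: point load 164 at a = 5: Pab(L + a)/(6LEI) = 1025/EI
  span EF: UDL 8: wL³/(24EI) = 127/EI
  relative rotation θ_0 = (1129 + 127)/EI = 1256/EI
A unit hogging moment at E produces rotation L₁/(3EI) + L₂/(3EI) = 5.75/EI.
Compatibility: M_E·(L₁+L₂)/(3EI) = θ_0, giving M_E = 218.4 kN·m (hogging).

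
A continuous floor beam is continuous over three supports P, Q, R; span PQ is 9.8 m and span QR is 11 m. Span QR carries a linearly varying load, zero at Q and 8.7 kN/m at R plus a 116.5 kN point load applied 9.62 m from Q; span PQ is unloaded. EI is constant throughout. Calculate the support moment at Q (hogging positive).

Insert a hinge at Q; M_Q is the redundant, and each span becomes simply supported.
End slopes at the hinge Q, treating each span as simply supported:
  span QR: triangular load, peak 8.7: 7w₀L³/(360EI) = 225.2/EI
  span QR: point load 116.5 at a = 9.62: Pab(L + b)/(6LEI) = 290.1/EI
  relative rotation θ_0 = (0 + 515.3)/EI = 515.3/EI
A unit hogging moment at Q produces rotation L₁/(3EI) + L₂/(3EI) = 6.933/EI.
Slope continuity at Q: θ_0 = M_Q·6.933/EI, so M_Q = 515.3/6.933 = 74.32 kN·m (hogging).

M_Q = 74.32 kN·m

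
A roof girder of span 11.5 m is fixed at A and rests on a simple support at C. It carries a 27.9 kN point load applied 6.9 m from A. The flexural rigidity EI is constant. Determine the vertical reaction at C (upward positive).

R_C = 12.05 kN

Take the reaction at C as the redundant and release it; the primary structure is a cantilever fixed at A.
Downward deflection at the released point C due to the loads:
  point load 27.9 at a = 6.9: Pa²(3L − a)/(6EI) = 6110/EI
Tip deflection under a unit load at C: L³/(3EI) = 507/EI.
The prop prevents deflection at C: R_C = δ_0/δ_{CC} = 6110/507 = 12.05 kN.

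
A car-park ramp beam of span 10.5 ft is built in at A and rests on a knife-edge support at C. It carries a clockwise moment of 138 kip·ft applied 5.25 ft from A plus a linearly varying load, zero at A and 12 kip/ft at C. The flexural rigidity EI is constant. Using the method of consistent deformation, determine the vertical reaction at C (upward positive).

Release the roller at C. Primary structure: cantilever fixed at A.
Free-end deflection of the primary structure under the applied loading (downward +):
  clockwise couple 138 at a = 5.25: M₀a(2L − a)/(2EI) = 5705/EI
  triangular load, peak 12 at the free end: 11w₀L⁴/(120EI) = 13371/EI
  δ_0 = 19076/EI
Tip deflection under a unit load at C: L³/(3EI) = 385.9/EI.
Compatibility at C: δ_0 − R_C·δ_{CC} = 0, so R_C = 19076/385.9 = 49.44 kip.

R_C = 49.44 kip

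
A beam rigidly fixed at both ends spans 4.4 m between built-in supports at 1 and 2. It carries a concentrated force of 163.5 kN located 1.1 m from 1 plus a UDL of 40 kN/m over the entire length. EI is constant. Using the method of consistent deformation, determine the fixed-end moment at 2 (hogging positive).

Release both end moments; the primary structure is a simply-supported span 12 with redundants M_1 and M_2.
On the primary (simply-supported) span, the end slopes from the loading are:
  at 1: point load 163.5 at a = 1.1: Pab(L + b)/(6LEI) = 173.1/EI
  at 2: point load 163.5 at a = 1.1: Pab(L + a)/(6LEI) = 123.6/EI
  at 1: UDL 40: wL³/(24EI) = 142/EI
  at 2: UDL 40: wL³/(24EI) = 142/EI
  θ_10 = 315.1/EI,  θ_20 = 265.6/EI
Flexibility coefficients: a unit moment at one end gives L/(3EI) there and L/(6EI) at the far end, so f₁₁ = f₂₂ = 1.467/EI and f₁₂ = f₂₁ = 0.7333/EI.
Compatibility — zero rotation at each built-in end:
  1.467 M_1 + 0.7333 M_2 = 315.1
  0.7333 M_1 + 1.467 M_2 = 265.6
Solving the pair gives M_1 = 165.7 kN·m and M_2 = 98.26 kN·m (hogging).

M_2 = 98.26 kN·m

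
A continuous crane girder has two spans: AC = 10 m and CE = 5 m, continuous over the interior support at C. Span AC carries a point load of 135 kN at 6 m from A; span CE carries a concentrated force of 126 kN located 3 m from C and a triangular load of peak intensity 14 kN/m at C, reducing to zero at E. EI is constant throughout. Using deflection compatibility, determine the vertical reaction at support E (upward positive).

R_E = 44.1 kN

Release continuity at C by inserting a hinge; the redundant is the internal moment M_C. The primary structure is two simply-supported spans AC and CE.
Rotations at C on the released spans (each span's end-slope, ×1/EI):
  span AC: point load 135 at a = 6: Pab(L + a)/(6LEI) = 864/EI
  span CE: point load 126 at a = 3: Pab(L + b)/(6LEI) = 176.4/EI
  span CE: triangular load, peak 14: w₀L³/(45EI) = 38.89/EI
  relative rotation θ_0 = (864 + 215.3)/EI = 1079/EI
A unit hogging moment at C produces rotation L₁/(3EI) + L₂/(3EI) = 5/EI.
Slope continuity at C: θ_0 = M_C·5/EI, so M_C = 1079/5 = 215.9 kN·m (hogging).
Span CE, ΣM about E: R_C^{CE}·5 = 368.7 + 215.9, so R_C^{CE} = 116.9 kN and R_E = 161 − 116.9 = 44.1 kN.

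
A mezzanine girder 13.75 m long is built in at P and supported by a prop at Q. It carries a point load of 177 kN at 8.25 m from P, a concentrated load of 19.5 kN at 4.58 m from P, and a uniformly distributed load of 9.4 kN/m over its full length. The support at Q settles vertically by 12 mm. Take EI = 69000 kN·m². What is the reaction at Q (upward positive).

Release the roller at Q. Primary structure: cantilever fixed at P.
Free-end deflection of the primary structure under the applied loading (downward +):
  point load 177 at a = 8.25: Pa²(3L − a)/(6EI) = 66259/EI
  point load 19.5 at a = 4.58: Pa²(3L − a)/(6EI) = 2500/EI
  UDL 9.4: wL⁴/(8EI) = 42000/EI
  δ_0 = 110759/EI
Flexibility coefficient — unit upward force at Q: δ_{QQ} = L³/(3EI) = 866.5/EI.
With EI = 69000 kN·m²: δ_0 = 1.6052 m and δ_{QQ} = 0.012558 m/kN.
Compatibility — the beam at Q must follow the support down by 0.012 m: δ_0 − R_Q·δ_{QQ} = 0.012, so R_Q = (1.6052 − 0.012)/0.012558 = 126.9 kN.

R_Q = 126.9 kN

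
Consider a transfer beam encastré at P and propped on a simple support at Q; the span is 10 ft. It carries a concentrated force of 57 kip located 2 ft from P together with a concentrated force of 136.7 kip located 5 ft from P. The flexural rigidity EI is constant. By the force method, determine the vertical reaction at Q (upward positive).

Choose R_Q as the redundant. The primary structure is the cantilever fixed at P.
Downward deflection at the released point Q due to the loads:
  point load 57 at a = 2: Pa²(3L − a)/(6EI) = 1064/EI
  point load 136.7 at a = 5: Pa²(3L − a)/(6EI) = 14240/EI
  δ_0 = 15304/EI
Flexibility coefficient — unit upward force at Q: δ_{QQ} = L³/(3EI) = 333.3/EI.
The prop prevents deflection at Q: R_Q = δ_0/δ_{QQ} = 15304/333.3 = 45.91 kip.

R_Q = 45.91 kip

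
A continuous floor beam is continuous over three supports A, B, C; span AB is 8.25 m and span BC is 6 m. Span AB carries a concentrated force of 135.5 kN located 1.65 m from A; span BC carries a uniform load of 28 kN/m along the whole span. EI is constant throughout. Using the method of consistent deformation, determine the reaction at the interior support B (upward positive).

R_B = 144.3 kN

Insert a hinge at B; M_B is the redundant, and each span becomes simply supported.
Rotations at B on the released spans (each span's end-slope, ×1/EI):
  span AB: point load 135.5 at a = 1.65: Pab(L + a)/(6LEI) = 295.1/EI
  span BC: UDL 28: wL³/(24EI) = 252/EI
  relative rotation θ_0 = (295.1 + 252)/EI = 547.1/EI
A unit hogging moment at B produces rotation L₁/(3EI) + L₂/(3EI) = 4.75/EI.
Slope continuity at B: θ_0 = M_B·4.75/EI, so M_B = 547.1/4.75 = 115.2 kN·m (hogging).
Span AB, ΣM about A with M_B applied at B: R_B^{AB}·8.25 = 223.6 + 115.2, so R_B^{AB} = 41.06 kN and R_A = 135.5 − 41.06 = 94.44 kN.
Span BC, ΣM about C: R_B^{BC}·6 = 504 + 115.2, so R_B^{BC} = 103.2 kN and R_C = 168 − 103.2 = 64.8 kN.
R_B = 41.06 + 103.2 = 144.3 kN.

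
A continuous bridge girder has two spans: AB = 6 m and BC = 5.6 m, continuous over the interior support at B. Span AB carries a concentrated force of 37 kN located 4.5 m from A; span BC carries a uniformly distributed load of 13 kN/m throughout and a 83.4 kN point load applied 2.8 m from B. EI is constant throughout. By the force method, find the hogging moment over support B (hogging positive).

M_B = 85.72 kN·m

Take M_B as the redundant. Released structure: two simple spans AB and BC with a hinge at B.
End slopes at the hinge B, treating each span as simply supported:
  span AB: point load 37 at a = 4.5: Pab(L + a)/(6LEI) = 72.84/EI
  span BC: UDL 13: wL³/(24EI) = 95.13/EI
  span BC: point load 83.4 at a = 2.8: Pab(L + b)/(6LEI) = 163.5/EI
  relative rotation θ_0 = (72.84 + 258.6)/EI = 331.4/EI
A unit hogging moment at B produces rotation L₁/(3EI) + L₂/(3EI) = 3.867/EI.
Compatibility: M_B·(L₁+L₂)/(3EI) = θ_0, giving M_B = 85.72 kN·m (hogging).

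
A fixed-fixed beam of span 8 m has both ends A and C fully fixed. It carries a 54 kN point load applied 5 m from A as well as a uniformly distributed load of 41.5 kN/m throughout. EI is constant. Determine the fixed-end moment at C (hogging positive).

Release both end moments; the primary structure is a simply-supported span AC with redundants M_A and M_C.
End rotations of the released simple span under the applied load (×1/EI):
  at A: point load 54 at a = 5: Pab(L + b)/(6LEI) = 185.6/EI
  at C: point load 54 at a = 5: Pab(L + a)/(6LEI) = 219.4/EI
  at A: UDL 41.5: wL³/(24EI) = 885.3/EI
  at C: UDL 41.5: wL³/(24EI) = 885.3/EI
  θ_A0 = 1071/EI,  θ_C0 = 1105/EI
Flexibility coefficients: a unit moment at one end gives L/(3EI) there and L/(6EI) at the far end, so f₁₁ = f₂₂ = 2.667/EI and f₁₂ = f₂₁ = 1.333/EI.
Compatibility — zero rotation at each built-in end:
  2.667 M_A + 1.333 M_C = 1071
  1.333 M_A + 2.667 M_C = 1105
Solving the pair gives M_A = 259.3 kN·m and M_C = 284.6 kN·m (hogging).

M_C = 284.6 kN·m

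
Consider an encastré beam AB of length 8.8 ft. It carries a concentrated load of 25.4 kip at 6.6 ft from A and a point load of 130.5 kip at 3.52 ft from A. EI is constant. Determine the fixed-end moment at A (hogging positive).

Release both end moments; the primary structure is a simply-supported span AB with redundants M_A and M_B.
On the primary (simply-supported) span, the end slopes from the loading are:
  at A: point load 25.4 at a = 6.6: Pab(L + b)/(6LEI) = 76.83/EI
  at B: point load 25.4 at a = 6.6: Pab(L + a)/(6LEI) = 107.6/EI
  at A: point load 130.5 at a = 3.52: Pab(L + b)/(6LEI) = 646.8/EI
  at B: point load 130.5 at a = 3.52: Pab(L + a)/(6LEI) = 565.9/EI
  θ_A0 = 723.6/EI,  θ_B0 = 673.5/EI
Flexibility coefficients: a unit moment at one end gives L/(3EI) there and L/(6EI) at the far end, so f₁₁ = f₂₂ = 2.933/EI and f₁₂ = f₂₁ = 1.467/EI.
Compatibility — zero rotation at each built-in end:
  2.933 M_A + 1.467 M_B = 723.6
  1.467 M_A + 2.933 M_B = 673.5
Solving the pair gives M_A = 175.8 kip·ft and M_B = 141.7 kip·ft (hogging).

M_A = 175.8 kip·ft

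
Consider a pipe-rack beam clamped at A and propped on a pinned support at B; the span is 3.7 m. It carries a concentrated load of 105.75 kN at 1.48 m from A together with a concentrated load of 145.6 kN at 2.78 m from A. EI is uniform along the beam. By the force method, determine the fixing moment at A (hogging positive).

M_A = 138 kN·m

Release the roller at B. Primary structure: cantilever fixed at A.
Downward deflection at the released point B due to the loads:
  point load 105.75 at a = 1.48: Pa²(3L − a)/(6EI) = 371.4/EI
  point load 145.6 at a = 2.78: Pa²(3L − a)/(6EI) = 1560/EI
  δ_0 = 1932/EI
Tip deflection under a unit load at B: L³/(3EI) = 16.88/EI.
Compatibility at B: δ_0 − R_B·δ_{BB} = 0, so R_B = 1932/16.88 = 114.4 kN.
Moment equilibrium about A: M_A = Σ(load moments about A) − R_B·L = 561.3 − 114.4×3.7 = 138 kN·m.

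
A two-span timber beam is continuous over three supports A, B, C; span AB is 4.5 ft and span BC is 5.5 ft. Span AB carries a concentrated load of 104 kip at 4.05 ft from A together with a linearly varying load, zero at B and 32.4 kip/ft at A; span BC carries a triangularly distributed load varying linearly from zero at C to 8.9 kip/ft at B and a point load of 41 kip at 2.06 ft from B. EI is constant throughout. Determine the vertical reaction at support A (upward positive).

Take M_B as the redundant. Released structure: two simple spans AB and BC with a hinge at B.
Discontinuity in slope at B on the released structure — sum the simple-span end rotations:
  span AB: point load 104 at a = 4.05: Pab(L + a)/(6LEI) = 60.02/EI
  span AB: triangular load, peak 32.4: 7w₀L³/(360EI) = 57.41/EI
  span BC: triangular load, peak 8.9: w₀L³/(45EI) = 32.91/EI
  span BC: point load 41 at a = 2.06: Pab(L + b)/(6LEI) = 78.71/EI
  relative rotation θ_0 = (117.4 + 111.6)/EI = 229/EI
A unit hogging moment at B produces rotation L₁/(3EI) + L₂/(3EI) = 3.333/EI.
Compatibility: M_B·(L₁+L₂)/(3EI) = θ_0, giving M_B = 68.71 kip·ft (hogging).
Span AB, ΣM about A with M_B applied at B: R_B^{AB}·4.5 = 530.5 + 68.71, so R_B^{AB} = 133.2 kip and R_A = 176.9 − 133.2 = 43.73 kip.

R_A = 43.73 kip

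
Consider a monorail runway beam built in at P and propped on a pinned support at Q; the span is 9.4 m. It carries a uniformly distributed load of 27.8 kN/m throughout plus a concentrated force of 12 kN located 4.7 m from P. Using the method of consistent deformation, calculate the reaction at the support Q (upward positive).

R_Q = 101.7 kN

Choose R_Q as the redundant. The primary structure is the cantilever fixed at P.
Free-end deflection of the primary structure under the applied loading (downward +):
  UDL 27.8: wL⁴/(8EI) = 27131/EI
  point load 12 at a = 4.7: Pa²(3L − a)/(6EI) = 1038/EI
  δ_0 = 28169/EI
Tip deflection under a unit load at Q: L³/(3EI) = 276.9/EI.
The prop prevents deflection at Q: R_Q = δ_0/δ_{QQ} = 28169/276.9 = 101.7 kN.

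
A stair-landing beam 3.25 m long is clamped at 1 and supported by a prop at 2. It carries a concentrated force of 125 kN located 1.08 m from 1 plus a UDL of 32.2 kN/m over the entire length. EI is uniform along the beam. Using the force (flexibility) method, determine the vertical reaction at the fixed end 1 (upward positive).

Choose R_2 as the redundant. The primary structure is the cantilever fixed at 1.
Deflection at 2 on the released cantilever, summing each load's contribution:
  point load 125 at a = 1.08: Pa²(3L − a)/(6EI) = 210.7/EI
  UDL 32.2: wL⁴/(8EI) = 449.1/EI
  δ_0 = 659.7/EI
Tip deflection under a unit load at 2: L³/(3EI) = 11.44/EI.
The prop prevents deflection at 2: R_2 = δ_0/δ_{22} = 659.7/11.44 = 57.66 kN.
Vertical equilibrium: R_1 = ΣP − R_2 = 229.7 − 57.66 = 172 kN.

R_1 = 172 kN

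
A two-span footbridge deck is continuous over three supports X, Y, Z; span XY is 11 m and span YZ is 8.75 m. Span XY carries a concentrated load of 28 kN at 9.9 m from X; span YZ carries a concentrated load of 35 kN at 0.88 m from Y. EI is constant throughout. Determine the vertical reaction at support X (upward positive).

Insert a hinge at Y; M_Y is the redundant, and each span becomes simply supported.
End slopes at the hinge Y, treating each span as simply supported:
  span XY: point load 28 at a = 9.9: Pab(L + a)/(6LEI) = 96.56/EI
  span YZ: point load 35 at a = 0.88: Pab(L + b)/(6LEI) = 76.74/EI
  relative rotation θ_0 = (96.56 + 76.74)/EI = 173.3/EI
A unit hogging moment at Y produces rotation L₁/(3EI) + L₂/(3EI) = 6.583/EI.
Slope continuity at Y: θ_0 = M_Y·6.583/EI, so M_Y = 173.3/6.583 = 26.32 kN·m (hogging).
Span XY, ΣM about X with M_Y applied at Y: R_Y^{XY}·11 = 277.2 + 26.32, so R_Y^{XY} = 27.59 kN and R_X = 28 − 27.59 = 0.407 kN.

R_X = 0.407 kN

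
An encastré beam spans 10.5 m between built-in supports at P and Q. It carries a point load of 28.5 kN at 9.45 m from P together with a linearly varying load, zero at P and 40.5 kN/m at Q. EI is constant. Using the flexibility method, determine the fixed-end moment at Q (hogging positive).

M_Q = 247.5 kN·m

Take the two fixed-end moments M_P, M_Q as redundants; the released structure is the simple span PQ.
End rotations of the released simple span under the applied load (×1/EI):
  at P: point load 28.5 at a = 9.45: Pab(L + b)/(6LEI) = 51.85/EI
  at Q: point load 28.5 at a = 9.45: Pab(L + a)/(6LEI) = 89.55/EI
  at P: triangular load, peak 40.5: 7w₀L³/(360EI) = 911.6/EI
  at Q: triangular load, peak 40.5: w₀L³/(45EI) = 1042/EI
  θ_P0 = 963.5/EI,  θ_Q0 = 1131/EI
Flexibility coefficients: a unit moment at one end gives L/(3EI) there and L/(6EI) at the far end, so f₁₁ = f₂₂ = 3.5/EI and f₁₂ = f₂₁ = 1.75/EI.
Compatibility — zero rotation at each built-in end:
  3.5 M_P + 1.75 M_Q = 963.5
  1.75 M_P + 3.5 M_Q = 1131
Solving the pair gives M_P = 151.5 kN·m and M_Q = 247.5 kN·m (hogging).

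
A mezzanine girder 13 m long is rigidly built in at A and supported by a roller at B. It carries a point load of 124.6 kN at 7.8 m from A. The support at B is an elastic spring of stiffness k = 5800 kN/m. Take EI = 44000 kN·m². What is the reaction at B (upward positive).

Choose R_B as the redundant. The primary structure is the cantilever fixed at A.
Downward deflection at the released point B due to the loads:
  point load 124.6 at a = 7.8: Pa²(3L − a)/(6EI) = 39419/EI
Flexibility coefficient — unit upward force at B: δ_{BB} = L³/(3EI) = 732.3/EI.
With EI = 44000 kN·m²: δ_0 = 0.8959 m and δ_{BB} = 0.016644 m/kN.
Compatibility — the spring shortens by R_B/k under the reaction it provides: δ_0 − R_B·δ_{BB} = R_B/k. With 1/k = 0.000172 m/kN, R_B = δ_0 / (δ_{BB} + 1/k) = 0.8959 / (0.016644 + 0.000172) = 53.28 kN.

R_B = 53.28 kN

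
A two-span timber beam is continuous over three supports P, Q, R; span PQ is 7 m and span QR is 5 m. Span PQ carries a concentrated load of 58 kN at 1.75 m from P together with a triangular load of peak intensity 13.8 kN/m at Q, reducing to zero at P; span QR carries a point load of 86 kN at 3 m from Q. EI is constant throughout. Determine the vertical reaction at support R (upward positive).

Release continuity at Q by inserting a hinge; the redundant is the internal moment M_Q. The primary structure is two simply-supported spans PQ and QR.
Rotations at Q on the released spans (each span's end-slope, ×1/EI):
  span PQ: point load 58 at a = 1.75: Pab(L + a)/(6LEI) = 111/EI
  span PQ: triangular load, peak 13.8: w₀L³/(45EI) = 105.2/EI
  span QR: point load 86 at a = 3: Pab(L + b)/(6LEI) = 120.4/EI
  relative rotation θ_0 = (216.2 + 120.4)/EI = 336.6/EI
A unit hogging moment at Q produces rotation L₁/(3EI) + L₂/(3EI) = 4/EI.
Compatibility: M_Q·(L₁+L₂)/(3EI) = θ_0, giving M_Q = 84.15 kN·m (hogging).
Span QR, ΣM about R: R_Q^{QR}·5 = 172 + 84.15, so R_Q^{QR} = 51.23 kN and R_R = 86 − 51.23 = 34.77 kN.

R_R = 34.77 kN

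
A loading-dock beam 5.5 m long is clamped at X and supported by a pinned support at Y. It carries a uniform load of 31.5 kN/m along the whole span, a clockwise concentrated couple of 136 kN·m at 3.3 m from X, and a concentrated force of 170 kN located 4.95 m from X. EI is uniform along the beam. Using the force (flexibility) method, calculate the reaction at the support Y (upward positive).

Remove the prop at Y; the released (primary) structure is a cantilever built in at X.
Free-end deflection of the primary structure under the applied loading (downward +):
  UDL 31.5: wL⁴/(8EI) = 3603/EI
  clockwise couple 136 at a = 3.3: M₀a(2L − a)/(2EI) = 1728/EI
  point load 170 at a = 4.95: Pa²(3L − a)/(6EI) = 8018/EI
  δ_0 = 13349/EI
Tip deflection under a unit load at Y: L³/(3EI) = 55.46/EI.
Compatibility at Y: δ_0 − R_Y·δ_{YY} = 0, so R_Y = 13349/55.46 = 240.7 kN.

R_Y = 240.7 kN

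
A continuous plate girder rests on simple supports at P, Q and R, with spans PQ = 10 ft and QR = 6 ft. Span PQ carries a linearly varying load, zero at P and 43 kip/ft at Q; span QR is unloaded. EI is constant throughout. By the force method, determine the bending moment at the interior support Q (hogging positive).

Insert a hinge at Q; M_Q is the redundant, and each span becomes simply supported.
Rotations at Q on the released spans (each span's end-slope, ×1/EI):
  span PQ: triangular load, peak 43: w₀L³/(45EI) = 955.6/EI
  relative rotation θ_0 = (955.6 + 0)/EI = 955.6/EI
A unit hogging moment at Q produces rotation L₁/(3EI) + L₂/(3EI) = 5.333/EI.
Compatibility: M_Q·(L₁+L₂)/(3EI) = θ_0, giving M_Q = 179.2 kip·ft (hogging).

M_Q = 179.2 kip·ft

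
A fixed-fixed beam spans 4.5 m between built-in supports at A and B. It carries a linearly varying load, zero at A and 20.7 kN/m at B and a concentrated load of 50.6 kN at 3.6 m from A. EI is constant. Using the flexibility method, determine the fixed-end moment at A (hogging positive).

M_A = 21.26 kN·m

Take the two fixed-end moments M_A, M_B as redundants; the released structure is the simple span AB.
End rotations of the released simple span under the applied load (×1/EI):
  at A: triangular load, peak 20.7: 7w₀L³/(360EI) = 36.68/EI
  at B: triangular load, peak 20.7: w₀L³/(45EI) = 41.92/EI
  at A: point load 50.6 at a = 3.6: Pab(L + b)/(6LEI) = 32.79/EI
  at B: point load 50.6 at a = 3.6: Pab(L + a)/(6LEI) = 49.18/EI
  θ_A0 = 69.47/EI,  θ_B0 = 91.1/EI
Flexibility coefficients: a unit moment at one end gives L/(3EI) there and L/(6EI) at the far end, so f₁₁ = f₂₂ = 1.5/EI and f₁₂ = f₂₁ = 0.75/EI.
Compatibility — zero rotation at each built-in end:
  1.5 M_A + 0.75 M_B = 69.47
  0.75 M_A + 1.5 M_B = 91.1
Solving the pair gives M_A = 21.26 kN·m and M_B = 50.1 kN·m (hogging).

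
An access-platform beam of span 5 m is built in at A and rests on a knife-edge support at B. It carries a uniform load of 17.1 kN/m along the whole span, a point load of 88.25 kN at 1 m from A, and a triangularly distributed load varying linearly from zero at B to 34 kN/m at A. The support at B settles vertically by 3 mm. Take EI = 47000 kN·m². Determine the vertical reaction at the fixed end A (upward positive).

R_A = 208.1 kN

Take the reaction at B as the redundant and release it; the primary structure is a cantilever fixed at A.
Primary-structure tip deflection at B by superposition:
  UDL 17.1: wL⁴/(8EI) = 1336/EI
  point load 88.25 at a = 1: Pa²(3L − a)/(6EI) = 205.9/EI
  triangular load, peak 34 at the fixed end: w₀L⁴/(30EI) = 708.3/EI
  δ_0 = 2250/EI
Tip deflection under a unit load at B: L³/(3EI) = 41.67/EI.
With EI = 47000 kN·m²: δ_0 = 0.047876 m and δ_{BB} = 0.000887 m/kN.
Compatibility — the beam at B must follow the support down by 0.003 m: δ_0 − R_B·δ_{BB} = 0.003, so R_B = (0.047876 − 0.003)/0.000887 = 50.62 kN.
Vertical equilibrium: R_A = ΣP − R_B = 258.8 − 50.62 = 208.1 kN.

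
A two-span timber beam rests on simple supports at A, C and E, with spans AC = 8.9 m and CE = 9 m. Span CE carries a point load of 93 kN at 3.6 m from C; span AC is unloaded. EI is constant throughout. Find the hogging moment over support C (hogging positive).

Release continuity at C by inserting a hinge; the redundant is the internal moment M_C. The primary structure is two simply-supported spans AC and CE.
End slopes at the hinge C, treating each span as simply supported:
  span CE: point load 93 at a = 3.6: Pab(L + b)/(6LEI) = 482.1/EI
  relative rotation θ_0 = (0 + 482.1)/EI = 482.1/EI
A unit hogging moment at C produces rotation L₁/(3EI) + L₂/(3EI) = 5.967/EI.
Compatibility: M_C·(L₁+L₂)/(3EI) = θ_0, giving M_C = 80.8 kN·m (hogging).

M_C = 80.8 kN·m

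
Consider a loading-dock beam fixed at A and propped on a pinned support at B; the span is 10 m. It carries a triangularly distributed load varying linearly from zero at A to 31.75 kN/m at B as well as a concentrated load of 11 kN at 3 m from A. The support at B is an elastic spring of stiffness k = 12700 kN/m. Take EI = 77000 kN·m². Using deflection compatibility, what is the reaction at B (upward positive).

Take the reaction at B as the redundant and release it; the primary structure is a cantilever fixed at A.
Primary-structure tip deflection at B by superposition:
  triangular load, peak 31.75 at the free end: 11w₀L⁴/(120EI) = 29104/EI
  point load 11 at a = 3: Pa²(3L − a)/(6EI) = 445.5/EI
  δ_0 = 29550/EI
Flexibility coefficient — unit upward force at B: δ_{BB} = L³/(3EI) = 333.3/EI.
With EI = 77000 kN·m²: δ_0 = 0.38376 m and δ_{BB} = 0.004329 m/kN.
Compatibility — the spring shortens by R_B/k under the reaction it provides: δ_0 − R_B·δ_{BB} = R_B/k. With 1/k = 0.000079 m/kN, R_B = δ_0 / (δ_{BB} + 1/k) = 0.38376 / (0.004329 + 0.000079) = 87.07 kN.

R_B = 87.07 kN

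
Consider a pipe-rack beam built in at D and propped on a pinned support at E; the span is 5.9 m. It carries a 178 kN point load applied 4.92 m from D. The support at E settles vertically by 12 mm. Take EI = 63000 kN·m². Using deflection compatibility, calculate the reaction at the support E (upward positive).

R_E = 123 kN

Release the roller at E. Primary structure: cantilever fixed at D.
Free-end deflection of the primary structure under the applied loading (downward +):
  point load 178 at a = 4.92: Pa²(3L − a)/(6EI) = 9178/EI
Flexibility coefficient — unit upward force at E: δ_{EE} = L³/(3EI) = 68.46/EI.
With EI = 63000 kN·m²: δ_0 = 0.14568 m and δ_{EE} = 0.001087 m/kN.
Compatibility — the beam at E must follow the support down by 0.012 m: δ_0 − R_E·δ_{EE} = 0.012, so R_E = (0.14568 − 0.012)/0.001087 = 123 kN.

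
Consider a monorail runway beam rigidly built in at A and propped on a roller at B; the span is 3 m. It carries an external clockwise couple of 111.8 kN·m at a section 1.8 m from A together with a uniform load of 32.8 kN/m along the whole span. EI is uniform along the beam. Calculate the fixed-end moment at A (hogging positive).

M_A = 7.832 kN·m

Release the roller at B. Primary structure: cantilever fixed at A.
Deflection at B on the released cantilever, summing each load's contribution:
  clockwise couple 111.8 at a = 1.8: M₀a(2L − a)/(2EI) = 422.6/EI
  UDL 32.8: wL⁴/(8EI) = 332.1/EI
  δ_0 = 754.7/EI
Tip deflection under a unit load at B: L³/(3EI) = 9/EI.
Compatibility at B: δ_0 − R_B·δ_{BB} = 0, so R_B = 754.7/9 = 83.86 kN.
Moment equilibrium about A: M_A = Σ(load moments about A) − R_B·L = 259.4 − 83.86×3 = 7.832 kN·m.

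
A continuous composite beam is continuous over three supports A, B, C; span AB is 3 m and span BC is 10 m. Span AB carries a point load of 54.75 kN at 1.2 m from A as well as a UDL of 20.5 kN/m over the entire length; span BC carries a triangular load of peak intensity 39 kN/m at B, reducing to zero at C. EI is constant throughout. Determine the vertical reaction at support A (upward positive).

Insert a hinge at B; M_B is the redundant, and each span becomes simply supported.
End slopes at the hinge B, treating each span as simply supported:
  span AB: point load 54.75 at a = 1.2: Pab(L + a)/(6LEI) = 27.59/EI
  span AB: UDL 20.5: wL³/(24EI) = 23.06/EI
  span BC: triangular load, peak 39: w₀L³/(45EI) = 866.7/EI
  relative rotation θ_0 = (50.66 + 866.7)/EI = 917.3/EI
A unit hogging moment at B produces rotation L₁/(3EI) + L₂/(3EI) = 4.333/EI.
Slope continuity at B: θ_0 = M_B·4.333/EI, so M_B = 917.3/4.333 = 211.7 kN·m (hogging).
Span AB, ΣM about A with M_B applied at B: R_B^{AB}·3 = 157.9 + 211.7, so R_B^{AB} = 123.2 kN and R_A = 116.2 − 123.2 = -6.963 kN.

R_A = -6.963 kN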